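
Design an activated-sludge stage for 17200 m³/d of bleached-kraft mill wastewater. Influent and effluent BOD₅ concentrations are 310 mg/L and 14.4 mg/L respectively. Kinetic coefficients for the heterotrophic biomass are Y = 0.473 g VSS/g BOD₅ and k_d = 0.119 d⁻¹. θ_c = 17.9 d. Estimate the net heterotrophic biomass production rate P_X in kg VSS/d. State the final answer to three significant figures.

P_X ≈ 768 kg VSS/d

The observed yield is Y_obs = Y/(1 + k_d·θ_c) = 0.473 / (1 + 0.119 × 17.9) = 0.473 / 3.130 = 0.1511 g VSS per g BOD₅ removed.
Mass of BOD₅ removed per day: Q(S₀ − S) = 17200 × 295.6 g/m³ = 5084 kg/d.
So the net sludge growth is P_X = 0.1511 × 5084 = 768.3 kg VSS/d.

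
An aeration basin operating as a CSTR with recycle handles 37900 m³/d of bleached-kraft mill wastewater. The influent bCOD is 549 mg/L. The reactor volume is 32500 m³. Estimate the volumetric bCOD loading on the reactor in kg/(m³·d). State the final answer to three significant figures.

L_v ≈ 0.640 kg bCOD/(m³·d)

Applied bCOD load per unit volume = Q·S₀/V = (37900 × 549/1000)/32500 = 0.6402 kg bCOD·m⁻³·d⁻¹.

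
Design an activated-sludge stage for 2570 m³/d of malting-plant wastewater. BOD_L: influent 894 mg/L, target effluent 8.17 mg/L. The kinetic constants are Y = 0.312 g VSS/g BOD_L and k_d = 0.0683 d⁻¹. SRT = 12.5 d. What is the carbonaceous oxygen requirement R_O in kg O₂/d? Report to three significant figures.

Y_obs = Y / (1 + k_d θ_c) = 0.312 / (1 + 0.0683 × 12.5) = 0.312 / 1.854 = 0.1683.
Q·(S₀ − S) = 2570 × (894 − 8.17) × 10⁻³ = 2277 kg/d removed.
Biomass synthesised: P_X = Y_obs × 2277 = 383.2 kg VSS/d.
R_O = Q·(S₀ − S) − 1.42·P_X = 2277 − 1.42 × 383.2 = 1732 kg O₂/d.

R_O ≈ 1730 kg O₂/d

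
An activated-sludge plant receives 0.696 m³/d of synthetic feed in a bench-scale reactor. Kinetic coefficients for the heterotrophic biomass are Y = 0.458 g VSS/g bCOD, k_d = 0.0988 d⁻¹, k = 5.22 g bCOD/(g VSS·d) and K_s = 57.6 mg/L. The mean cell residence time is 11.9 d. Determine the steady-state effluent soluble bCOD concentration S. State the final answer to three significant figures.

From the Monod/SRT balance for a CMAS, S = K_s·(1+k_d θ_c)/[θ_c·(Y k − k_d) − 1] = 57.6 × (1 + 0.0988 × 11.9) / [11.9 × (0.458 × 5.22 − 0.0988) − 1] = 125.3 / 26.27 = 4.770 mg/L.

S ≈ 4.77 mg/L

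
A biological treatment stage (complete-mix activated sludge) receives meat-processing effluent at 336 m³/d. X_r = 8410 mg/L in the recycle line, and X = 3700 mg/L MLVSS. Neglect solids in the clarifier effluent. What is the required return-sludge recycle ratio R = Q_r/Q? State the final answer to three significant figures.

R ≈ 0.786

R = Q_r/Q = X/(X_r − X) = 3700 / (8410 − 3700) = 0.7856.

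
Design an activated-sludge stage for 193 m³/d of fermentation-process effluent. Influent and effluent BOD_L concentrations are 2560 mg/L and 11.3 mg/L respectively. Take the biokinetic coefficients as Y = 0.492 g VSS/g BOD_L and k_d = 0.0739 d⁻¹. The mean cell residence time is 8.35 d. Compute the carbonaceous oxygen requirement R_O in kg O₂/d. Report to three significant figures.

The observed yield is Y_obs = Y/(1 + k_d·θ_c) = 0.492 / (1 + 0.0739 × 8.35) = 0.492 / 1.617 = 0.3043 g VSS per g BOD_L removed.
Mass of BOD_L removed per day: Q(S₀ − S) = 193 × 2549 g/m³ = 491.9 kg/d.
Biomass synthesised: P_X = Y_obs × 491.9 = 149.7 kg VSS/d.
R_O = Q·ΔS − 1.42 P_X = 491.9 − 212.5 = 279.4 kg O₂/d.

R_O ≈ 279 kg O₂/d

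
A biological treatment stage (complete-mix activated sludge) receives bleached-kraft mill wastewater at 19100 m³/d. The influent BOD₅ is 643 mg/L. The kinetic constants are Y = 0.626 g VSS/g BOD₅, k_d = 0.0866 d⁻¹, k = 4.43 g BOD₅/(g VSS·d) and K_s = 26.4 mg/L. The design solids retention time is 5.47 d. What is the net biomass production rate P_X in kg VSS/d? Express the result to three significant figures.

P_X ≈ 5190 kg VSS/d

For a completely mixed reactor with recycle the Lawrence–McCarty relation gives S = K_s·(1 + k_d·θ_c) / [θ_c·(Y·k − k_d) − 1] = 26.4 × (1 + 0.0866 × 5.47) / [5.47 × (0.626 × 4.43 − 0.0866) − 1] = 38.91 / 13.70 = 2.841 mg/L.
Y_obs = Y / (1 + k_d θ_c) = 0.626 / (1 + 0.0866 × 5.47) = 0.626 / 1.474 = 0.4248.
Mass of BOD₅ removed per day: Q(S₀ − S) = 19100 × 640.2 g/m³ = 12227 kg/d.
Net biomass production P_X = Y_obs × Q·(S₀ − S) = 0.4248 × 12227 = 5194 kg VSS/d.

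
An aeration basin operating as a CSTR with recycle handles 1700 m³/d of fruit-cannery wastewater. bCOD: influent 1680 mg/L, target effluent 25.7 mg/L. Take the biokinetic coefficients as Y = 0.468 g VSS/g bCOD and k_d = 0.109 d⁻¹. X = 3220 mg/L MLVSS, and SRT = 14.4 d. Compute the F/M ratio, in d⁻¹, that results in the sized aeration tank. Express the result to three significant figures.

Rearranging the biomass balance for a CMAS with decay, V = Y·Q·ΔS·θ_c / [X·(1+k_d θ_c)] = 0.468 × 1700 × (1680 − 25.7) × 14.4 / [3220 × (1 + 0.109 × 14.4)] = 1.9×10^7 / 8274 = 2291 m³.
F/M = Q·S₀ / (V·X) = 1700 × 1680 / (2291 × 3220) = 0.3872 g bCOD·(g VSS·d)⁻¹.

F/M ≈ 0.387 d⁻¹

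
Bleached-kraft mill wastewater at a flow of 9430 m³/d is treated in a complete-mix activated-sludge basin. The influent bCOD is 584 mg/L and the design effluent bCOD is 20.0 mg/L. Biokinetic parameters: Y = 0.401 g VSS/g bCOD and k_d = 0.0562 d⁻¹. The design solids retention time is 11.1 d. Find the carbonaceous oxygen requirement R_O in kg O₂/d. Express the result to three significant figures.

Observed yield with endogenous decay: Y_obs = Y / (1 + k_d·θ_c) = 0.401 / (1 + 0.0562 × 11.1) = 0.401 / 1.624 = 0.2469 g VSS/g bCOD.
ΔS = 584 − 20.0 = 564.0 mg/L, so the substrate removal rate is 9430 × 564.0/1000 = 5319 kg bCOD/d.
Biomass synthesised: P_X = Y_obs × 5319 = 1313 kg VSS/d.
R_O = Q·ΔS − 1.42 P_X = 5319 − 1865 = 3453 kg O₂/d.

R_O ≈ 3450 kg O₂/d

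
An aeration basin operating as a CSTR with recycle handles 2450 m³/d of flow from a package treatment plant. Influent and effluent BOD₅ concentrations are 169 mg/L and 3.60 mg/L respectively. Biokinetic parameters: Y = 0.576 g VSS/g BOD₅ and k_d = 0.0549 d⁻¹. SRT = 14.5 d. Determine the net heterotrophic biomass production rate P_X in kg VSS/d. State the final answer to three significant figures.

P_X ≈ 130 kg VSS/d

Observed yield with endogenous decay: Y_obs = Y / (1 + k_d·θ_c) = 0.576 / (1 + 0.0549 × 14.5) = 0.576 / 1.796 = 0.3207 g VSS/g BOD₅.
Q·(S₀ − S) = 2450 × (169 − 3.60) × 10⁻³ = 405.2 kg/d removed.
Net biomass production P_X = Y_obs × Q·(S₀ − S) = 0.3207 × 405.2 = 130.0 kg VSS/d.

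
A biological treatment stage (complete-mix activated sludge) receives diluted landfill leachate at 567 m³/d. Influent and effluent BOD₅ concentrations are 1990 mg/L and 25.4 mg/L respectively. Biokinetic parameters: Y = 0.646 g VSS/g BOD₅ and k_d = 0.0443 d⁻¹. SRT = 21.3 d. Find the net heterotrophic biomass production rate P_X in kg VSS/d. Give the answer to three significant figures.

Observed yield with endogenous decay: Y_obs = Y / (1 + k_d·θ_c) = 0.646 / (1 + 0.0443 × 21.3) = 0.646 / 1.944 = 0.3324 g VSS/g BOD₅.
Mass of BOD₅ removed per day: Q(S₀ − S) = 567 × 1965 g/m³ = 1114 kg/d.
So the net sludge growth is P_X = 0.3324 × 1114 = 370.2 kg VSS/d.

P_X ≈ 370 kg VSS/d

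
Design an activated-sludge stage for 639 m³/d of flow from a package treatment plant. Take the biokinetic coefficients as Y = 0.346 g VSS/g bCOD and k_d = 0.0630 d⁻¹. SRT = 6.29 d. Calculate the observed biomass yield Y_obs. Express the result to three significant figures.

Y_obs ≈ 0.248 g VSS/g bCOD

Correct the yield for decay: Y_obs = Y/(1 + k_d θ_c) = 0.346 / (1 + 0.0630 × 6.29) = 0.346 / 1.396 = 0.2478.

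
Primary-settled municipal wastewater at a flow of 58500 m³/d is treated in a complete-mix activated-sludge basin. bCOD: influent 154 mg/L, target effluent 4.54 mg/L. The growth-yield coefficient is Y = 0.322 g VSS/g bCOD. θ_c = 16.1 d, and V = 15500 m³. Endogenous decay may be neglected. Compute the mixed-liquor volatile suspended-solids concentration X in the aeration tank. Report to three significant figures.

X ≈ 2920 mg/L

From V·X = Y·Q·(S₀ − S)·θ_c (decay neglected): X = 0.322 × 58500 × (154 − 4.54) × 16.1 / 15500 = 2924 mg/L.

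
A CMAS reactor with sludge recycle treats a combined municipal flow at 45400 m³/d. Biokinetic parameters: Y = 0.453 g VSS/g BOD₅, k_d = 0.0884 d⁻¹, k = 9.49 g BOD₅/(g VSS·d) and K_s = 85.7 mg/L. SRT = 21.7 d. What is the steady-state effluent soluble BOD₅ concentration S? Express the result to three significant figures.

For a completely mixed reactor with recycle the Lawrence–McCarty relation gives S = K_s·(1 + k_d·θ_c) / [θ_c·(Y·k − k_d) − 1] = 85.7 × (1 + 0.0884 × 21.7) / [21.7 × (0.453 × 9.49 − 0.0884) − 1] = 250.1 / 90.37 = 2.767 mg/L.

S ≈ 2.77 mg/L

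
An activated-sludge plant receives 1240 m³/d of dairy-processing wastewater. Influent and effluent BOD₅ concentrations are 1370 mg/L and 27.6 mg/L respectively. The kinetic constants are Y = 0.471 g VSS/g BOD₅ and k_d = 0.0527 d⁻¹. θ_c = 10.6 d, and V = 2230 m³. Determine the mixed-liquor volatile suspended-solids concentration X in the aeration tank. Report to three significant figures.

X ≈ 2390 mg/L

X = Y·Q·ΔS·θ_c / [V·(1 + k_d θ_c)] = 0.471 × 1240 × (1370 − 27.6) × 10.6 / [2230 × (1 + 0.0527 × 10.6)] = 2391 mg/L.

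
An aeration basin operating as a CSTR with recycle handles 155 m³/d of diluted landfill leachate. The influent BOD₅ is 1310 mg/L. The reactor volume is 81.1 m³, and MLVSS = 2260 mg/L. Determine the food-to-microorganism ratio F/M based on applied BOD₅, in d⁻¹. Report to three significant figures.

F/M ≈ 1.11 d⁻¹

Food-to-microorganism ratio F/M = Q S₀ / (V X) = 155 × 1310 / (81.10 × 2260) = 1.108 d⁻¹.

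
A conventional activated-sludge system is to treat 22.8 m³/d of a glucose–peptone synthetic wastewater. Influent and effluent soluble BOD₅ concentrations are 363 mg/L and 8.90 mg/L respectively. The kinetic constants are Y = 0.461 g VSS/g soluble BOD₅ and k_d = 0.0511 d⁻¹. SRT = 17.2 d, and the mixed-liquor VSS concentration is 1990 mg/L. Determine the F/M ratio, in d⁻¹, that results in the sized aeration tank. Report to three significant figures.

Rearranging the biomass balance for a CMAS with decay, V = Y·Q·ΔS·θ_c / [X·(1+k_d θ_c)] = 0.461 × 22.8 × (363 − 8.90) × 17.2 / [1990 × (1 + 0.0511 × 17.2)] = 6.4×10^4 / 3739 = 17.12 m³.
Food-to-microorganism ratio F/M = Q S₀ / (V X) = 22.8 × 363 / (17.12 × 1990) = 0.2429 d⁻¹.

F/M ≈ 0.243 d⁻¹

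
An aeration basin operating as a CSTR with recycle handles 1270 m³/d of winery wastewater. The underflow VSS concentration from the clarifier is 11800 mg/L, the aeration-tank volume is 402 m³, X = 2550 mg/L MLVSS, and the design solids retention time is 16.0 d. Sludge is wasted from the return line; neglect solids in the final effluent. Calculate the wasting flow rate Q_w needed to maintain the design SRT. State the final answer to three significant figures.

Q_w ≈ 5.43 m³/d

Q_w = (V·X)/(θ_c X_r) = 402.0 × 2550 / (16.0 × 11800) = 5.430 m³/d.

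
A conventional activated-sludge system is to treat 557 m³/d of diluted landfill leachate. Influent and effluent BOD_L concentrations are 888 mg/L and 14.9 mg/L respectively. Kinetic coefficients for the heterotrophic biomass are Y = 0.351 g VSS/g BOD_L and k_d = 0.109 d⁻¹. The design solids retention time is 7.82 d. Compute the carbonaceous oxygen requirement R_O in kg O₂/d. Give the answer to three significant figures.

Correct the yield for decay: Y_obs = Y/(1 + k_d θ_c) = 0.351 / (1 + 0.109 × 7.82) = 0.351 / 1.852 = 0.1895.
ΔS = 888 − 14.9 = 873.1 mg/L, so the substrate removal rate is 557 × 873.1/1000 = 486.3 kg BOD_L/d.
Biomass synthesised: P_X = Y_obs × 486.3 = 92.15 kg VSS/d.
R_O = Q·ΔS − 1.42 P_X = 486.3 − 130.9 = 355.5 kg O₂/d.

R_O ≈ 355 kg O₂/d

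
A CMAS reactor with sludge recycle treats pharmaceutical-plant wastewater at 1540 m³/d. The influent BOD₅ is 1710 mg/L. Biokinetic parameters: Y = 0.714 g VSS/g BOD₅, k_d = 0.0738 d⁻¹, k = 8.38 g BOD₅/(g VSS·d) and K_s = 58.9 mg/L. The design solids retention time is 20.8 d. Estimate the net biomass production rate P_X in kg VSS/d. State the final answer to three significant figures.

P_X ≈ 741 kg VSS/d

Effluent substrate depends only on kinetics and SRT: S = K_s(1 + k_d θ_c) / [θ_c(Yk − k_d) − 1] = 58.9 × (1 + 0.0738 × 20.8) / [20.8 × (0.714 × 8.38 − 0.0738) − 1] = 149.3 / 121.9 = 1.225 mg/L.
Correct the yield for decay: Y_obs = Y/(1 + k_d θ_c) = 0.714 / (1 + 0.0738 × 20.8) = 0.714 / 2.535 = 0.2817.
Q·(S₀ − S) = 1540 × (1710 − 1.22) × 10⁻³ = 2632 kg/d removed.
P_X = Y_obs · Q(S₀ − S) = 0.2817 × 2632 = 741.2 kg VSS/d.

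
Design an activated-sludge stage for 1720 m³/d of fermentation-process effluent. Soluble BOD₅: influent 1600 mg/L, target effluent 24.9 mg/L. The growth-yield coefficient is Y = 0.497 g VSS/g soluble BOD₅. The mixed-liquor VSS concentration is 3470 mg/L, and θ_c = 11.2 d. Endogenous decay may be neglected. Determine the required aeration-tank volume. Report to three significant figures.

Biomass mass balance (decay neglected): V·X = Y·Q·(S₀ − S)·θ_c, so V = 0.497 × 1720 × (1600 − 24.9) × 11.2 / 3470 = 4346 m³.

V ≈ 4350 m³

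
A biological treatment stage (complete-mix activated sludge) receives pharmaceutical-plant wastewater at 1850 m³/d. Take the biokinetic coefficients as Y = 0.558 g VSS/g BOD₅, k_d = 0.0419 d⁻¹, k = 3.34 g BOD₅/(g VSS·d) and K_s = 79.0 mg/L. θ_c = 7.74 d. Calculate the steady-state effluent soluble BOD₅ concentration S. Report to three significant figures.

S ≈ 7.99 mg/L

Effluent substrate depends only on kinetics and SRT: S = K_s(1 + k_d θ_c) / [θ_c(Yk − k_d) − 1] = 79.0 × (1 + 0.0419 × 7.74) / [7.74 × (0.558 × 3.34 − 0.0419) − 1] = 104.6 / 13.10 = 7.986 mg/L.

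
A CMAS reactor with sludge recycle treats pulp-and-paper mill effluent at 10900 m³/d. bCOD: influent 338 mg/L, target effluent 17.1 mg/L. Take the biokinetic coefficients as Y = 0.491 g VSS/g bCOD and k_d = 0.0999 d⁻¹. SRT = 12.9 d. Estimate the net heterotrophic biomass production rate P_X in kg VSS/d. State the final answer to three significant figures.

Correct the yield for decay: Y_obs = Y/(1 + k_d θ_c) = 0.491 / (1 + 0.0999 × 12.9) = 0.491 / 2.289 = 0.2145.
ΔS = 338 − 17.1 = 320.9 mg/L, so the substrate removal rate is 10900 × 320.9/1000 = 3498 kg bCOD/d.
Net biomass production P_X = Y_obs × Q·(S₀ − S) = 0.2145 × 3498 = 750.4 kg VSS/d.

P_X ≈ 750 kg VSS/d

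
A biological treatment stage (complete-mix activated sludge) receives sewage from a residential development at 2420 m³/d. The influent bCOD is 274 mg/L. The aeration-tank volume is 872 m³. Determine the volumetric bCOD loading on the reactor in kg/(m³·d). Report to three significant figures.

L_v ≈ 0.760 kg bCOD/(m³·d)

Volumetric loading L_v = Q·S₀ / V = 2420 × 274 g/m³ / 872.0 m³ = 760.4 g/(m³·d) = 0.7604 kg bCOD/(m³·d).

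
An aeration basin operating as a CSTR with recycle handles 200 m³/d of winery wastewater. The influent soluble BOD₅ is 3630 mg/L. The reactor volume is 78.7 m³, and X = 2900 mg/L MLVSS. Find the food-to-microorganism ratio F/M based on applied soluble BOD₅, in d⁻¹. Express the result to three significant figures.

F/M ≈ 3.18 d⁻¹

Food-to-microorganism ratio F/M = Q S₀ / (V X) = 200 × 3630 / (78.70 × 2900) = 3.181 d⁻¹.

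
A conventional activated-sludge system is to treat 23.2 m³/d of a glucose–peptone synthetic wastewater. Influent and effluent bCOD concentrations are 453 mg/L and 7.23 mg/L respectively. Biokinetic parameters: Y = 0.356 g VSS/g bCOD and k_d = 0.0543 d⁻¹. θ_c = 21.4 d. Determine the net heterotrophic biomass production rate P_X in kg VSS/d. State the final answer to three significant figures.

P_X ≈ 1.70 kg VSS/d

Y_obs = Y / (1 + k_d θ_c) = 0.356 / (1 + 0.0543 × 21.4) = 0.356 / 2.162 = 0.1647.
ΔS = 453 − 7.23 = 445.8 mg/L, so the substrate removal rate is 23.2 × 445.8/1000 = 10.34 kg bCOD/d.
Biomass produced: P_X = Y_obs·Q·ΔS = 0.1647 × 10.34 ≈ 1.703 kg VSS/d.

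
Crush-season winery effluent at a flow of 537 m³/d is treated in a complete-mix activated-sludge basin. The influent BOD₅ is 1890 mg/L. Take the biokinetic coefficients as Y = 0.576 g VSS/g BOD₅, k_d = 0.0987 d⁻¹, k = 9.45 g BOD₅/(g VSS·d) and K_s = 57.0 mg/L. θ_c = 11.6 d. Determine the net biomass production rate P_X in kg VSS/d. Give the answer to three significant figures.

For a completely mixed reactor with recycle the Lawrence–McCarty relation gives S = K_s·(1 + k_d·θ_c) / [θ_c·(Y·k − k_d) − 1] = 57.0 × (1 + 0.0987 × 11.6) / [11.6 × (0.576 × 9.45 − 0.0987) − 1] = 122.3 / 61.00 = 2.004 mg/L.
Observed yield with endogenous decay: Y_obs = Y / (1 + k_d·θ_c) = 0.576 / (1 + 0.0987 × 11.6) = 0.576 / 2.145 = 0.2685 g VSS/g BOD₅.
Q·(S₀ − S) = 537 × (1890 − 2.00) × 10⁻³ = 1014 kg/d removed.
P_X = Y_obs · Q(S₀ − S) = 0.2685 × 1014 = 272.3 kg VSS/d.

P_X ≈ 272 kg VSS/d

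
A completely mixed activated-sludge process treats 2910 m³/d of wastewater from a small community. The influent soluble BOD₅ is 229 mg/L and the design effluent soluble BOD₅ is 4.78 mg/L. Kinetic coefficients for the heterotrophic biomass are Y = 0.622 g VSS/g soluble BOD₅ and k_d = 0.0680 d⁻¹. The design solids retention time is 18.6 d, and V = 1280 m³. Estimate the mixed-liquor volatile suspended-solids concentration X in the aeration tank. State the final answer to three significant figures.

X ≈ 2600 mg/L

From V·X·(1 + k_d·θ_c) = Y·Q·(S₀ − S)·θ_c: X = 0.622 × 2910 × (229 − 4.78) × 18.6 / [1280 × (1 + 0.0680 × 18.6)] = 2604 mg/L.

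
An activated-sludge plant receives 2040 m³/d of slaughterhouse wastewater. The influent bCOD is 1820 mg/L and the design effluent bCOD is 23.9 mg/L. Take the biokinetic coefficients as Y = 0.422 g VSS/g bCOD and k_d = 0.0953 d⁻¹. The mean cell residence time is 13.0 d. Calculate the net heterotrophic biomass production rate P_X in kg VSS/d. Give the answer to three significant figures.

P_X ≈ 691 kg VSS/d

Y_obs = Y / (1 + k_d θ_c) = 0.422 / (1 + 0.0953 × 13.0) = 0.422 / 2.239 = 0.1885.
Substrate removed = Q·(S₀ − S) = 2040 m³/d × (1820 − 23.9) g/m³ = 3.66×10^6 g/d = 3664 kg/d.
So the net sludge growth is P_X = 0.1885 × 3664 = 690.6 kg VSS/d.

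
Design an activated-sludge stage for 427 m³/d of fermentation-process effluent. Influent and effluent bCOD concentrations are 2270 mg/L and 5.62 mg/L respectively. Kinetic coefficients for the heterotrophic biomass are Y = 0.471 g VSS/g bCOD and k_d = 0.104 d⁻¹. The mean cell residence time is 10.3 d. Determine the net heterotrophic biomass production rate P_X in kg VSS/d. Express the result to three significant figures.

Y_obs = Y / (1 + k_d θ_c) = 0.471 / (1 + 0.104 × 10.3) = 0.471 / 2.071 = 0.2274.
Substrate removed = Q·(S₀ − S) = 427 m³/d × (2270 − 5.62) g/m³ = 9.67×10^5 g/d = 966.9 kg/d.
Biomass produced: P_X = Y_obs·Q·ΔS = 0.2274 × 966.9 ≈ 219.9 kg VSS/d.

P_X ≈ 220 kg VSS/d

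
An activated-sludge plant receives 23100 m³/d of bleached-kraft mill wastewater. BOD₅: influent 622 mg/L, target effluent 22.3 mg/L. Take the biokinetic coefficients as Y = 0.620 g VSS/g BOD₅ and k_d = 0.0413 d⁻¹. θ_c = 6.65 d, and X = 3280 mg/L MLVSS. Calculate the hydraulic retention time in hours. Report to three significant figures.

Steady-state biomass mass balance: V·X·(1 + k_d·θ_c) = Y·Q·(S₀ − S)·θ_c, so V = 0.620 × 23100 × (622 − 22.3) × 6.65 / [3280 × (1 + 0.0413 × 6.65)] = 5.71×10^7 / 4181 = 13661 m³.
Hydraulic retention time τ = V/Q = 13661 / 23100 = 0.5914 d = 14.19 h.

τ ≈ 14.2 h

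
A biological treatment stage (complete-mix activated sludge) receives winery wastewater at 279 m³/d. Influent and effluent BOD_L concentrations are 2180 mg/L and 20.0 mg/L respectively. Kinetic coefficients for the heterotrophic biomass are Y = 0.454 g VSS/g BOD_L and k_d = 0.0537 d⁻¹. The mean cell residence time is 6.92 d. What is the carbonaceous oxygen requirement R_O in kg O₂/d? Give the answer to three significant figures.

Y_obs = Y / (1 + k_d θ_c) = 0.454 / (1 + 0.0537 × 6.92) = 0.454 / 1.372 = 0.3310.
Mass of BOD_L removed per day: Q(S₀ − S) = 279 × 2160 g/m³ = 602.6 kg/d.
Net sludge production P_X = 0.3310 × 602.6 = 199.5 kg VSS/d.
R_O = Q·ΔS − 1.42 P_X = 602.6 − 283.3 = 319.4 kg O₂/d.

R_O ≈ 319 kg O₂/d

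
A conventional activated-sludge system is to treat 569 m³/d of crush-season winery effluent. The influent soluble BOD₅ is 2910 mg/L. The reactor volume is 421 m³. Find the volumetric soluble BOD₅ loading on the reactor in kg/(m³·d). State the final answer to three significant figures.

L_v ≈ 3.93 kg soluble BOD₅/(m³·d)

Applied soluble BOD₅ load per unit volume = Q·S₀/V = (569 × 2910/1000)/421.0 = 3.933 kg soluble BOD₅·m⁻³·d⁻¹.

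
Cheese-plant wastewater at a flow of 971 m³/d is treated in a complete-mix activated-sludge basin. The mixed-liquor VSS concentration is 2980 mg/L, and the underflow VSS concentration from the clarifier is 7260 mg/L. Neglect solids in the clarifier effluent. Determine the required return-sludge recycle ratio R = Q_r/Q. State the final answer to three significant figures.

R ≈ 0.696

Mass balance around the secondary clarifier (neglecting effluent solids): R = X / (X_r − X) = 2980 / (7260 − 2980) = 0.6963.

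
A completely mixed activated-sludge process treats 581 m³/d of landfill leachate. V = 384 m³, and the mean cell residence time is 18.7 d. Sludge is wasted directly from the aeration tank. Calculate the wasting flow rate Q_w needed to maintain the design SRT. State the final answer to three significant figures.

For wasting at MLVSS concentration, Q_w = V/θ_c = 384.0/18.7 = 20.53 m³/d.

Q_w ≈ 20.5 m³/d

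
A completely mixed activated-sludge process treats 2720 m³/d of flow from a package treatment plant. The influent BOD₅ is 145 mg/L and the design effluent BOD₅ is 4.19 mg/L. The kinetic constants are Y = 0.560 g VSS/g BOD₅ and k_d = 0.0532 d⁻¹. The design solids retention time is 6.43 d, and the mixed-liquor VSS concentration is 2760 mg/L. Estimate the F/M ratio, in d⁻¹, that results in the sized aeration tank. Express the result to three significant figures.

F/M ≈ 0.384 d⁻¹

Steady-state biomass mass balance: V·X·(1 + k_d·θ_c) = Y·Q·(S₀ − S)·θ_c, so V = 0.560 × 2720 × (145 − 4.19) × 6.43 / [2760 × (1 + 0.0532 × 6.43)] = 1.38×10^6 / 3704 = 372.3 m³.
F/M = Q·S₀ / (V·X) = 2720 × 145 / (372.3 × 2760) = 0.3838 g BOD₅·(g VSS·d)⁻¹.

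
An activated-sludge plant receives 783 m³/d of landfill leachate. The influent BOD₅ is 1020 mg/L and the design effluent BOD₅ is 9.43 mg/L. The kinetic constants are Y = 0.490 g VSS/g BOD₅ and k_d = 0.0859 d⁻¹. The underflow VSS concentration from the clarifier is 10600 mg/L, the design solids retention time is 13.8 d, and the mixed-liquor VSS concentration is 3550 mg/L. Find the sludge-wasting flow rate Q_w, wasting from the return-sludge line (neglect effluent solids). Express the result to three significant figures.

Q_w ≈ 16.7 m³/d

Rearranging the biomass balance for a CMAS with decay, V = Y·Q·ΔS·θ_c / [X·(1+k_d θ_c)] = 0.490 × 783 × (1020 − 9.43) × 13.8 / [3550 × (1 + 0.0859 × 13.8)] = 5.35×10^6 / 7758 = 689.7 m³.
Wasting from the return line (neglecting effluent solids): Q_w = V·X / (θ_c·X_r) = 689.7 × 3550 / (13.8 × 10600) = 16.74 m³/d.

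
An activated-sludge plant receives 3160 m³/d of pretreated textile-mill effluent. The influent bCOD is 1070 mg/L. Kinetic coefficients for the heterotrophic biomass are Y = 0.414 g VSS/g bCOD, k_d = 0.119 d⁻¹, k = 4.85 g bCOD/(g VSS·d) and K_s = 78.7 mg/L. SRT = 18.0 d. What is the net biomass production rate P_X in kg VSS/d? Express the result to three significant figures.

From the Monod/SRT balance for a CMAS, S = K_s·(1+k_d θ_c)/[θ_c·(Y k − k_d) − 1] = 78.7 × (1 + 0.119 × 18.0) / [18.0 × (0.414 × 4.85 − 0.119) − 1] = 247.3 / 33.00 = 7.493 mg/L.
Correct the yield for decay: Y_obs = Y/(1 + k_d θ_c) = 0.414 / (1 + 0.119 × 18.0) = 0.414 / 3.142 = 0.1318.
Substrate removed = Q·(S₀ − S) = 3160 m³/d × (1070 − 7.49) g/m³ = 3.36×10^6 g/d = 3358 kg/d.
Biomass produced: P_X = Y_obs·Q·ΔS = 0.1318 × 3358 ≈ 442.4 kg VSS/d.

P_X ≈ 442 kg VSS/d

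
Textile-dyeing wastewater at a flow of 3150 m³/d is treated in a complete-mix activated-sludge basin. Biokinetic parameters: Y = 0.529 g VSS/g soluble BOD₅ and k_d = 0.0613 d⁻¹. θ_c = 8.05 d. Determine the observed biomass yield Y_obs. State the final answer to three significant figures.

Y_obs ≈ 0.354 g VSS/g soluble BOD₅

Observed yield with endogenous decay: Y_obs = Y / (1 + k_d·θ_c) = 0.529 / (1 + 0.0613 × 8.05) = 0.529 / 1.493 = 0.3542 g VSS/g soluble BOD₅.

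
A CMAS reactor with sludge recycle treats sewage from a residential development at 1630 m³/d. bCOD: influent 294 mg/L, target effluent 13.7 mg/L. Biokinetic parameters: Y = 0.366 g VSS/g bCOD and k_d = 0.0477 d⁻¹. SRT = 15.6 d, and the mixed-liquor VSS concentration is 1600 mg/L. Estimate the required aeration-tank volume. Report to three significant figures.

V ≈ 935 m³

Rearranging the biomass balance for a CMAS with decay, V = Y·Q·ΔS·θ_c / [X·(1+k_d θ_c)] = 0.366 × 1630 × (294 − 13.7) × 15.6 / [1600 × (1 + 0.0477 × 15.6)] = 2.61×10^6 / 2791 = 934.8 m³.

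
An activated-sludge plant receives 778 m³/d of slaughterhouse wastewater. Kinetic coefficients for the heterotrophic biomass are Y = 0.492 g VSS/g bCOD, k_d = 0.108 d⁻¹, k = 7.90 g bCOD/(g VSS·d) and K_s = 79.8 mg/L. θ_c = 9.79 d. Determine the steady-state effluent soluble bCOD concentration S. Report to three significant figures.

For a completely mixed reactor with recycle the Lawrence–McCarty relation gives S = K_s·(1 + k_d·θ_c) / [θ_c·(Y·k − k_d) − 1] = 79.8 × (1 + 0.108 × 9.79) / [9.79 × (0.492 × 7.90 − 0.108) − 1] = 164.2 / 35.99 = 4.561 mg/L.

S ≈ 4.56 mg/L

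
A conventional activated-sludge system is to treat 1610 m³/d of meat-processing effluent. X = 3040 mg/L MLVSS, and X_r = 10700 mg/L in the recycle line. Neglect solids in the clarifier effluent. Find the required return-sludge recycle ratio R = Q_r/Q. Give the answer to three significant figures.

R ≈ 0.397

Solids balance on the clarifier gives (1+R)X = R·X_r, so R = X/(X_r − X) = 3040 / (10700 − 3040) = 0.3969.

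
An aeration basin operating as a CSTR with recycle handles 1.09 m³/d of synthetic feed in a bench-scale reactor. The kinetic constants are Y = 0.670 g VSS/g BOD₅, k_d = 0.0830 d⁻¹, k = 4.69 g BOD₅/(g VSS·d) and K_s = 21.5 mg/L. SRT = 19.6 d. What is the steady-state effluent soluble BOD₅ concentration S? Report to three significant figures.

From the Monod/SRT balance for a CMAS, S = K_s·(1+k_d θ_c)/[θ_c·(Y k − k_d) − 1] = 21.5 × (1 + 0.0830 × 19.6) / [19.6 × (0.670 × 4.69 − 0.0830) − 1] = 56.48 / 58.96 = 0.9578 mg/L.

S ≈ 0.958 mg/L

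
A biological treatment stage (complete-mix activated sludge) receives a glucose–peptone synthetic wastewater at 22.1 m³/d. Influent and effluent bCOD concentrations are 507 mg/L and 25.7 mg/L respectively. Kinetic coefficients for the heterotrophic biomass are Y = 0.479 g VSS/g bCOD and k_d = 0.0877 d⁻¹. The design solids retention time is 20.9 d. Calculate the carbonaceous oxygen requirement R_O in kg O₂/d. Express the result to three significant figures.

R_O ≈ 8.08 kg O₂/d

The observed yield is Y_obs = Y/(1 + k_d·θ_c) = 0.479 / (1 + 0.0877 × 20.9) = 0.479 / 2.833 = 0.1691 g VSS per g bCOD removed.
Mass of bCOD removed per day: Q(S₀ − S) = 22.1 × 481.3 g/m³ = 10.64 kg/d.
P_X = Y_obs·Q·(S₀ − S) = 0.1691 × 10.64 = 1.798 kg VSS/d.
R_O = Q·(S₀ − S) − 1.42·P_X = 10.64 − 1.42 × 1.798 = 8.083 kg O₂/d.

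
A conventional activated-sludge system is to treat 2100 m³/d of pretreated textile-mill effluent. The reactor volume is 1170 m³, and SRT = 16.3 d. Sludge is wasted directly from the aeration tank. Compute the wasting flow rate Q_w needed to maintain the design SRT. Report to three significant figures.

For wasting at MLVSS concentration, Q_w = V/θ_c = 1170/16.3 = 71.78 m³/d.

Q_w ≈ 71.8 m³/d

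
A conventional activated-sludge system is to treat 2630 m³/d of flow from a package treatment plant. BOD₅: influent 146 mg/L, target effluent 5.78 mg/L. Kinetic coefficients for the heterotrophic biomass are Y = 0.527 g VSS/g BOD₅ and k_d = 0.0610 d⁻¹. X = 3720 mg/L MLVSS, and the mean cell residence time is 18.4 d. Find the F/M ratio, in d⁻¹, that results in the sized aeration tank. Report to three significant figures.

F/M ≈ 0.228 d⁻¹

From the SRT design equation V = Y Q (S₀−S) θ_c / [X (1 + k_d θ_c)] = 0.527 × 2630 × (146 − 5.78) × 18.4 / [3720 × (1 + 0.0610 × 18.4)] = 3.58×10^6 / 7895 = 452.9 m³.
F/M = applied load / biomass = Q·S₀/(V·X) = 2630 × 146 / (452.9 × 3720) = 0.2279 d⁻¹.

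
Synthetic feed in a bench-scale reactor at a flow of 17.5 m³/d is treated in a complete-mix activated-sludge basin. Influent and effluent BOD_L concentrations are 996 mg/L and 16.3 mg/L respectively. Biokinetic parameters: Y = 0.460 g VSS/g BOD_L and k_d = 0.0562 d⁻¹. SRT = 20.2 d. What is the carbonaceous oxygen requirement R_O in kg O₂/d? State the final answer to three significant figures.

R_O ≈ 11.9 kg O₂/d

The observed yield is Y_obs = Y/(1 + k_d·θ_c) = 0.460 / (1 + 0.0562 × 20.2) = 0.460 / 2.135 = 0.2154 g VSS per g BOD_L removed.
Q·(S₀ − S) = 17.5 × (996 − 16.3) × 10⁻³ = 17.14 kg/d removed.
Biomass synthesised: P_X = Y_obs × 17.14 = 3.694 kg VSS/d.
R_O = Q·ΔS − 1.42 P_X = 17.14 − 5.245 = 11.90 kg O₂/d.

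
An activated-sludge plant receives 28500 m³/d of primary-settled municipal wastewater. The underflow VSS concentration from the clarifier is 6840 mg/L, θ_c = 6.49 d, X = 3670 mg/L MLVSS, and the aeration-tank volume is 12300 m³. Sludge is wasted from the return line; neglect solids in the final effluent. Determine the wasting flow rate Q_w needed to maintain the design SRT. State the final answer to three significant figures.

Q_w = (V·X)/(θ_c X_r) = 12300 × 3670 / (6.49 × 6840) = 1017 m³/d.

Q_w ≈ 1020 m³/d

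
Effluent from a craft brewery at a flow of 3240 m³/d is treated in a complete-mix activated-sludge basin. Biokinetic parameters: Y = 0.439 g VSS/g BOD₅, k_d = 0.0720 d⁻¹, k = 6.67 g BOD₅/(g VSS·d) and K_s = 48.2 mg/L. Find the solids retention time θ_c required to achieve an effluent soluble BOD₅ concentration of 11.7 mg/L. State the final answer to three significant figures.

θ_c ≈ 2.00 d

From 1/θ_c = Y·k·S/(K_s + S) − k_d: Y·k·S/(K_s+S) = 0.439 × 6.67 × 11.7 / (48.2 + 11.7) = 0.5719 d⁻¹.
Then 1/θ_c = μ − k_d = 0.5719 − 0.0720 = 0.4999 d⁻¹, giving θ_c = 2.000 d.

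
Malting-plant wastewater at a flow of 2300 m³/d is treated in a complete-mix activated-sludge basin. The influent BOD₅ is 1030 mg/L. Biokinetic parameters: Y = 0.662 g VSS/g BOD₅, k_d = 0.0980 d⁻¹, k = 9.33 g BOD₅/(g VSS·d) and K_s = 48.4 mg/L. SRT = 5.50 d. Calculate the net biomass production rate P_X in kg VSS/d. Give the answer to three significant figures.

Effluent substrate depends only on kinetics and SRT: S = K_s(1 + k_d θ_c) / [θ_c(Yk − k_d) − 1] = 48.4 × (1 + 0.0980 × 5.50) / [5.50 × (0.662 × 9.33 − 0.0980) − 1] = 74.49 / 32.43 = 2.297 mg/L.
Observed yield with endogenous decay: Y_obs = Y / (1 + k_d·θ_c) = 0.662 / (1 + 0.0980 × 5.50) = 0.662 / 1.539 = 0.4301 g VSS/g BOD₅.
ΔS = 1030 − 2.30 = 1028 mg/L, so the substrate removal rate is 2300 × 1028/1000 = 2364 kg BOD₅/d.
Net biomass production P_X = Y_obs × Q·(S₀ − S) = 0.4301 × 2364 = 1017 kg VSS/d.

P_X ≈ 1020 kg VSS/d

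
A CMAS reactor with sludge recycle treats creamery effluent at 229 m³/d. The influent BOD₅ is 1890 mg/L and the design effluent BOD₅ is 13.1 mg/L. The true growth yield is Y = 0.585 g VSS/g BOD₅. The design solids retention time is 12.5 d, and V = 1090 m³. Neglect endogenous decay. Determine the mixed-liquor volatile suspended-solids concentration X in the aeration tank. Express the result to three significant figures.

Without decay, X = Y Q (S₀−S) θ_c / V = 0.585 × 229 × (1890 − 13.1) × 12.5 / 1090 = 2883 mg/L.

X ≈ 2880 mg/L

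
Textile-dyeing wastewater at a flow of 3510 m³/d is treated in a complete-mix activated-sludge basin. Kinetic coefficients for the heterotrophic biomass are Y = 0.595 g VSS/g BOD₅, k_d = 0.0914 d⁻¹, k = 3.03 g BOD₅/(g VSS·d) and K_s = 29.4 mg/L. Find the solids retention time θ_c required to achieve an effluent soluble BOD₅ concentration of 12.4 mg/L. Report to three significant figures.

θ_c ≈ 2.26 d

At the target effluent, Y k S/(K_s+S) = 0.595×3.03×12.4/41.80 = 0.5348 d⁻¹.
Then 1/θ_c = μ − k_d = 0.5348 − 0.0914 = 0.4434 d⁻¹, giving θ_c = 2.255 d.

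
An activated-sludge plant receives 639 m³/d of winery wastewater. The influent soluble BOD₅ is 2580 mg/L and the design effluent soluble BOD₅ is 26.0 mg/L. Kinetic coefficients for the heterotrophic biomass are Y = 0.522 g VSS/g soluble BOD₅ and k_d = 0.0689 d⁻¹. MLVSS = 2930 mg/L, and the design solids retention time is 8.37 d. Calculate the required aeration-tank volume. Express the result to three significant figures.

V ≈ 1540 m³

From the SRT design equation V = Y Q (S₀−S) θ_c / [X (1 + k_d θ_c)] = 0.522 × 639 × (2580 − 26.0) × 8.37 / [2930 × (1 + 0.0689 × 8.37)] = 7.13×10^6 / 4620 = 1543 m³.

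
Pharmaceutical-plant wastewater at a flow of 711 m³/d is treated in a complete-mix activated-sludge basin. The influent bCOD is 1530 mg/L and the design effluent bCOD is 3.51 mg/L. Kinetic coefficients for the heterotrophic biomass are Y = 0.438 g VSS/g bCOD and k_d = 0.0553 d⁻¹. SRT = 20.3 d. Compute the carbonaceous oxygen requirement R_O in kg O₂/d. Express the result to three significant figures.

Observed yield with endogenous decay: Y_obs = Y / (1 + k_d·θ_c) = 0.438 / (1 + 0.0553 × 20.3) = 0.438 / 2.123 = 0.2064 g VSS/g bCOD.
Substrate removed = Q·(S₀ − S) = 711 m³/d × (1530 − 3.51) g/m³ = 1.09×10^6 g/d = 1085 kg/d.
Biomass synthesised: P_X = Y_obs × 1085 = 224.0 kg VSS/d.
R_O = Q·ΔS − 1.42 P_X = 1085 − 318.0 = 767.3 kg O₂/d.

R_O ≈ 767 kg O₂/d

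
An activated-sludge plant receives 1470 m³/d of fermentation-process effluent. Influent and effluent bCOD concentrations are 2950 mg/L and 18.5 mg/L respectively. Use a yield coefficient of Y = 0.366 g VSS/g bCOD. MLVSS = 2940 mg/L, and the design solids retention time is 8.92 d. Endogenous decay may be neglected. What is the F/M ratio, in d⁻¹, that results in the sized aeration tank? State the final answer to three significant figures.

Biomass mass balance (decay neglected): V·X = Y·Q·(S₀ − S)·θ_c, so V = 0.366 × 1470 × (2950 − 18.5) × 8.92 / 2940 = 4785 m³.
F/M = Q·S₀ / (V·X) = 1470 × 2950 / (4785 × 2940) = 0.3082 g bCOD·(g VSS·d)⁻¹.

F/M ≈ 0.308 d⁻¹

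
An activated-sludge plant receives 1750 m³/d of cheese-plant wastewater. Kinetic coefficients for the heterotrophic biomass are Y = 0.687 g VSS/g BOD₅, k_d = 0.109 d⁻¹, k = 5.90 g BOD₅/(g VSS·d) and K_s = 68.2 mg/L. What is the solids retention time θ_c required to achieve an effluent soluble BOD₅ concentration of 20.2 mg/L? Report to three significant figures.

θ_c ≈ 1.22 d

Specific growth rate at S = 20.2 mg/L: μ = YkS/(K_s+S) = 0.687·5.90·20.2/(68.2+20.2) = 0.9262 d⁻¹.
Then 1/θ_c = μ − k_d = 0.9262 − 0.109 = 0.8172 d⁻¹, giving θ_c = 1.224 d.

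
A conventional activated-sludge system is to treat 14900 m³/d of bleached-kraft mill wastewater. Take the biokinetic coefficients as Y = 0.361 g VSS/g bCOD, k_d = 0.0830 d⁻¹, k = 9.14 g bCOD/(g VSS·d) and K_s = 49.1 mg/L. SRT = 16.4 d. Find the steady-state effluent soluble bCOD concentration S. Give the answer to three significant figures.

Effluent substrate depends only on kinetics and SRT: S = K_s(1 + k_d θ_c) / [θ_c(Yk − k_d) − 1] = 49.1 × (1 + 0.0830 × 16.4) / [16.4 × (0.361 × 9.14 − 0.0830) − 1] = 115.9 / 51.75 = 2.240 mg/L.

S ≈ 2.24 mg/L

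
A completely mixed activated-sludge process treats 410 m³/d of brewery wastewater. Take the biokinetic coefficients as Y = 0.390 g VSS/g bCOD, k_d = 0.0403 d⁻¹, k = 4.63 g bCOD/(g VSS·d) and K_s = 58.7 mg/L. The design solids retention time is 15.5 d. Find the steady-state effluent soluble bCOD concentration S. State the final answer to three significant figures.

S ≈ 3.62 mg/L

For a completely mixed reactor with recycle the Lawrence–McCarty relation gives S = K_s·(1 + k_d·θ_c) / [θ_c·(Y·k − k_d) − 1] = 58.7 × (1 + 0.0403 × 15.5) / [15.5 × (0.390 × 4.63 − 0.0403) − 1] = 95.37 / 26.36 = 3.617 mg/L.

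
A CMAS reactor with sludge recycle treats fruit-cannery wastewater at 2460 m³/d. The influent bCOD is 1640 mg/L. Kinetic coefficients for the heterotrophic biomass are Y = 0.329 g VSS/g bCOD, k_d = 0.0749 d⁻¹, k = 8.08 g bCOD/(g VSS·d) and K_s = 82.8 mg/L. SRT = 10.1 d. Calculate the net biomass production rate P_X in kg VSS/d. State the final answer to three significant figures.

P_X ≈ 753 kg VSS/d

For a completely mixed reactor with recycle the Lawrence–McCarty relation gives S = K_s·(1 + k_d·θ_c) / [θ_c·(Y·k − k_d) − 1] = 82.8 × (1 + 0.0749 × 10.1) / [10.1 × (0.329 × 8.08 − 0.0749) − 1] = 145.4 / 25.09 = 5.796 mg/L.
Correct the yield for decay: Y_obs = Y/(1 + k_d θ_c) = 0.329 / (1 + 0.0749 × 10.1) = 0.329 / 1.756 = 0.1873.
ΔS = 1640 − 5.80 = 1634 mg/L, so the substrate removal rate is 2460 × 1634/1000 = 4020 kg bCOD/d.
Net biomass production P_X = Y_obs × Q·(S₀ − S) = 0.1873 × 4020 = 753.0 kg VSS/d.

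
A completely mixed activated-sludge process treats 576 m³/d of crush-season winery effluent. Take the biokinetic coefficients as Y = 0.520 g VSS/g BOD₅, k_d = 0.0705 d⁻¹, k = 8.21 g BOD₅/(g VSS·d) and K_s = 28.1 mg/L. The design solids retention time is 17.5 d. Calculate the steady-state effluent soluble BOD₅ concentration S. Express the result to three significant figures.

S ≈ 0.866 mg/L

Effluent substrate depends only on kinetics and SRT: S = K_s(1 + k_d θ_c) / [θ_c(Yk − k_d) − 1] = 28.1 × (1 + 0.0705 × 17.5) / [17.5 × (0.520 × 8.21 − 0.0705) − 1] = 62.77 / 72.48 = 0.8660 mg/L.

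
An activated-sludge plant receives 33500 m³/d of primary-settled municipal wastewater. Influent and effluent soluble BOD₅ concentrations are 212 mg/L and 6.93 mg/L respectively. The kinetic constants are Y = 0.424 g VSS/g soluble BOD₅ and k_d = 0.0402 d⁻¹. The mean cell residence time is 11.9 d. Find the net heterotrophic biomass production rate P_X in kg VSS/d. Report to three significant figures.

Correct the yield for decay: Y_obs = Y/(1 + k_d θ_c) = 0.424 / (1 + 0.0402 × 11.9) = 0.424 / 1.478 = 0.2868.
Q·(S₀ − S) = 33500 × (212 − 6.93) × 10⁻³ = 6870 kg/d removed.
Net biomass production P_X = Y_obs × Q·(S₀ − S) = 0.2868 × 6870 = 1970 kg VSS/d.

P_X ≈ 1970 kg VSS/d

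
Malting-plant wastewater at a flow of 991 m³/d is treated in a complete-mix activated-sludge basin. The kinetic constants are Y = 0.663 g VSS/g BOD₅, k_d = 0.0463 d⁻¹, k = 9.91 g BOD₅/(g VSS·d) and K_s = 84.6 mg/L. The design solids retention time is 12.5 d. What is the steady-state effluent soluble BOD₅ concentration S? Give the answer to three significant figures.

From the Monod/SRT balance for a CMAS, S = K_s·(1+k_d θ_c)/[θ_c·(Y k − k_d) − 1] = 84.6 × (1 + 0.0463 × 12.5) / [12.5 × (0.663 × 9.91 − 0.0463) − 1] = 133.6 / 80.55 = 1.658 mg/L.

S ≈ 1.66 mg/L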